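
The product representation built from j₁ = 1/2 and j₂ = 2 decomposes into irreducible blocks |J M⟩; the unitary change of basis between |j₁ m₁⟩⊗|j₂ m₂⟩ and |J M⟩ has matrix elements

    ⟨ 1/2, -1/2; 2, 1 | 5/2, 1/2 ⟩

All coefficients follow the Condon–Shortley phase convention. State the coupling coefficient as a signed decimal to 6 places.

+√(2/5) ≈ +0.632456

triangle: 0!*1!*4!/6! = 24/720
(j±m)!: 0!*1!*3!*1!*3!*2! = 72
prefactor² = (2J+1)*Δ*N² = 72/5
  k=0: +1/(0!*0!*1!*3!*0!*1!) = 1/6
Σ = 1/6  ⇒  CG² = 72/5*(1/6)² = 2/5
CG = +√(2/5) = +0.632456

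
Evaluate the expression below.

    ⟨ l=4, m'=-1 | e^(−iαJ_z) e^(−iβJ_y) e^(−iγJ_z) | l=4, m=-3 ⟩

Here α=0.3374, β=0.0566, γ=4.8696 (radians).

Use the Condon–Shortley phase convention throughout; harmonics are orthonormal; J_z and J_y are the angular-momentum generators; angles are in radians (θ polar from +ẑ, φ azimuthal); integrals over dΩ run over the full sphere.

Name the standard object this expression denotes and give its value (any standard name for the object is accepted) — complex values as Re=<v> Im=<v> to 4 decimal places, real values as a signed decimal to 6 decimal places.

Wigner D-matrix element, Re=-0.0046 Im=0.0044

This is a Wigner D-matrix element — the rotation-matrix element ⟨l m'| R(α,β,γ) |l m⟩ in the angular-momentum basis.
D^4_{-1,-3}(0.3374,0.0566,4.8696) = e^{-i·-1·0.3374}·d^4_{-1,-3}(0.0566)·e^{-i·-3·4.8696}. Compute d first:
Half-angle: c=0.999600, s=0.028296. N=√(6·120·1·5040)=1904.940944
Admissible k: 0..1 (factorial args all ≥0)
  k=0: (−1)^2·1904.9409/(240)·0.9996^6·0.0283^2 = +0.006340
  k=1: (−1)^3·1904.9409/(144)·0.9996^4·0.0283^4 = -0.000008
d^4_{-1,-3}(0.0566) = +0.006340 -0.000008 = +0.006331
Attach z-rotation phases: D = e^{-i(-1)(0.3374)}·(+0.006331)·e^{-i(-3)(4.8696)} = -0.004582+0.004370i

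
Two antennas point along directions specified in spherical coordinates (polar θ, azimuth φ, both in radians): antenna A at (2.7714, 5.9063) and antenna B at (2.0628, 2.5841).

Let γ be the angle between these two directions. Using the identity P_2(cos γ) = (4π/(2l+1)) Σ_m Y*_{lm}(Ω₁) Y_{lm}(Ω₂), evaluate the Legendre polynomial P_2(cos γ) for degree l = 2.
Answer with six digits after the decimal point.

-0.475922

Expand P_2 via completeness: Σ_{m} conj(Y_{2,m}) at Ω₁ times Y_{2,m} at Ω₂ —
  term(m=-2) = (0.014193, 0.005362)   from Y*(Ω₁)=(0.036865, -0.034604), Y(Ω₂)=(0.132090, 0.269439)
  term(m=-1) = (-0.082451, -0.015055)   from Y*(Ω₁)=(-0.242282, 0.095897), Y(Ω₂)=(0.272955, 0.170177)
  term(m=+0) = (-0.052847, 0.000000)   from Y*(Ω₁)=(0.506933, -0.000000), Y(Ω₂)=(-0.104248, 0.000000)
  term(m=+1) = (-0.082451, 0.015055)   from Y*(Ω₁)=(0.242282, 0.095897), Y(Ω₂)=(-0.272955, 0.170177)
  term(m=+2) = (0.014193, -0.005362)   from Y*(Ω₁)=(0.036865, 0.034604), Y(Ω₂)=(0.132090, -0.269439)
Accumulated sum (-0.189363, 0.000000); after 4π/(2l+1) scaling, (-0.475922, 0.000000) ⇒ P_2 = -0.475922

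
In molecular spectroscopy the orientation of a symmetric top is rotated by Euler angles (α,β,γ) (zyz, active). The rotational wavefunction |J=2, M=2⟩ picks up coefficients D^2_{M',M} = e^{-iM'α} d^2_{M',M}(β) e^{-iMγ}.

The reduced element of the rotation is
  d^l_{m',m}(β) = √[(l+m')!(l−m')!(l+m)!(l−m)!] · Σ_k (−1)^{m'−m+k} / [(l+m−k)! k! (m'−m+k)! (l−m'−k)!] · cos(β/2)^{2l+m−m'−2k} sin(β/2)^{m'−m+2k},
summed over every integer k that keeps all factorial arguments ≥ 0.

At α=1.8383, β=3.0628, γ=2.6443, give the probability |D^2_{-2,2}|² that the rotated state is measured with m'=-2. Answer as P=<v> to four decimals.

P=0.9938

D^2_{-2,2}(1.8383,3.0628,2.6443) = e^{-i·-2·1.8383}·d^2_{-2,2}(3.0628)·e^{-i·2·2.6443}. Compute d first:
Half-angle: c=0.039386, s=0.999224. N=√(1·24·24·1)=24.000000
k: max(0,(2)−(-2))=4 … min(2+(2),2−(-2))=4
  k=4: (−1)^0·24.0000/(24)·0.0394^0·0.9992^4 = +0.996900
d^2_{-2,2}(3.0628) = +0.996900
|D^2_{-2,2}|² = |d^2_{-2,2}(β)|² = (+0.996900)² = 0.993809 (the z-rotation phases have unit modulus)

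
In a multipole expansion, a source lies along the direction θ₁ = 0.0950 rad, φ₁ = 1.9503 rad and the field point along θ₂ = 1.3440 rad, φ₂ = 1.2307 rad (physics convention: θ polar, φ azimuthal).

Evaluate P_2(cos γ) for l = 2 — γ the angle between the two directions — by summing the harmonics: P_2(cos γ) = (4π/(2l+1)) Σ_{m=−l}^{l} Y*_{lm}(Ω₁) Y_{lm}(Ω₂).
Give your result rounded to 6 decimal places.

Expand P_2 via completeness: Σ_{m} conj(Y_{2,m}) at Ω₁ times Y_{2,m} at Ω₂ —
  m=-2: Y*=-0.00252 - 0.00239j  Y=-0.28513 - 0.23066j  product 0.00017 + 0.00126j
  m=-1: Y*=-0.02703 + 0.06776j  Y=0.05646 - 0.15957j  product 0.00929 + 0.00814j
  m=+0: Y*=0.62227 + 0.00000j  Y=-0.26755 + 0.00000j  product -0.16649 + 0.00000j
  m=+1: Y*=0.02703 + 0.06776j  Y=-0.05646 - 0.15957j  product 0.00929 - 0.00814j
  m=+2: Y*=-0.00252 + 0.00239j  Y=-0.28513 + 0.23066j  product 0.00017 - 0.00126j
Σ over m = -0.14758 + 0.00000j; ×(4π/5) → -0.37091 + 0.00000j. Real part: -0.370914

-0.370914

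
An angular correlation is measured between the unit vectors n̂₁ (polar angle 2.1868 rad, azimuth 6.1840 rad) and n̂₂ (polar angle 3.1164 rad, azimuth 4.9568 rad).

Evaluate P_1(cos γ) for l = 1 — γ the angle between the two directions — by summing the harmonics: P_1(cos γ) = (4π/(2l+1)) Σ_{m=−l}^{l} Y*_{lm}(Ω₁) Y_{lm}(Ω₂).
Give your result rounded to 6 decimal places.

0.584521

Term-by-term m-sum for l=1 (normalisation 4π/3 = 4.188790):
  m=-1: Y*=(0.280604, -0.027923)  Y=(0.002106, 0.008444)  product (0.000827, 0.002311)
  m=+0: Y*=(-0.282304, -0.000000)  Y=(-0.488447, 0.000000)  product (0.137891, 0.000000)
  m=+1: Y*=(-0.280604, -0.027923)  Y=(-0.002106, 0.008444)  product (0.000827, -0.002311)
Σ over m = (0.139544, 0.000000); ×(4π/3) → (0.584521, 0.000000). Real part: 0.584521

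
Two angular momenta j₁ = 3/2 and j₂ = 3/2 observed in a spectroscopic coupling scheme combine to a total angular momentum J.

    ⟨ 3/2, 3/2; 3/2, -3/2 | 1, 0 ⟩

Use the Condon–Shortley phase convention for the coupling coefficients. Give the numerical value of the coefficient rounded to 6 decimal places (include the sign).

+0.670820

triangle: 2!·1!·1!/5! = 2/120
(j±m)!: 3!·0!·0!·3!·1!·1! = 36
prefactor² = (2J+1)·Δ·N² = 9/5
  k=0: +1/(0!·2!·0!·0!·1!·1!) = 1/2
Σ = 1/2  ⇒  CG² = 9/5·(1/2)² = 9/20
CG = +√(9/20) = +0.670820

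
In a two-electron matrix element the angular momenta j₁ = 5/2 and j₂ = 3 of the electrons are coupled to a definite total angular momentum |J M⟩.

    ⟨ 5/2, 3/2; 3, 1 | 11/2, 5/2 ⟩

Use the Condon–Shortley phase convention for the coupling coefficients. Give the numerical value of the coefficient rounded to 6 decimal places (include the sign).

j₁+j₂−J=0  J+j₁−j₂=5  J−j₁+j₂=6  j₁+j₂+J+1=12
(j₁±m₁, j₂±m₂, J±M) = (4,1,4,2,8,3)
P² = 6635520/11
sum k=0..0:
  [0] +1/1152 = 1/1152
S = 1/1152
C² = P²·S² = 5/11 ; C = +0.674200

+0.674200  (= +√(5/11))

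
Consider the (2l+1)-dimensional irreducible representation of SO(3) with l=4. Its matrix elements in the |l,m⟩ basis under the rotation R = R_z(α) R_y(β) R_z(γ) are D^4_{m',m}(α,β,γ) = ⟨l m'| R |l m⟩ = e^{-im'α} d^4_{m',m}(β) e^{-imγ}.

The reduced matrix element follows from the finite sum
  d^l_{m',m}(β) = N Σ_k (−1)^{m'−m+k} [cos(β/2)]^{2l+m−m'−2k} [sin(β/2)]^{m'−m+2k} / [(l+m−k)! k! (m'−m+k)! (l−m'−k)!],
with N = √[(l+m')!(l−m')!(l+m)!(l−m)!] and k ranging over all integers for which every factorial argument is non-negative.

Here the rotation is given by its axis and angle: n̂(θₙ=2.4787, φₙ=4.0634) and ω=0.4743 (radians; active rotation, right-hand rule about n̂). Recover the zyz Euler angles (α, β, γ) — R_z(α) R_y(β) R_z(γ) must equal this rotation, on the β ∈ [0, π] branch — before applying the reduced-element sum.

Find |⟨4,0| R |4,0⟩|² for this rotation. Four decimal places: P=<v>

P=0.3844

Axis–angle → zyz. n̂ = (sinθₙcosφₙ, sinθₙsinφₙ, cosθₙ) = (-0.371936, -0.490286, -0.788215), ω = 0.4743.
R = I cosω + sinω [n̂]ₓ + (1−cosω) n̂n̂ᵀ gives
  R = [+0.904883, +0.380120, -0.191560; -0.339861, +0.916148, +0.212528; +0.256283, -0.127210, +0.958194]
β = atan2(√(R₁₃²+R₂₃²), R₃₃) = 0.290173; α = atan2(R₂₃, R₁₃) mod 2π = 2.304349; γ = atan2(R₃₂, −R₃₁) mod 2π = 3.602327
First d^4_{0,0}(β=0.2902), then the phase factors e^{-i(0)α} and e^{-i(0)γ}:
c=cos(0.290173/2)=0.989493, s=sin(0.290173/2)=0.144578; N=√[24·24·24·24]=576.000000
Admissible k: 0..4 (factorial args all ≥0)
  k=0: (−1)^0·576.0000/(576)·0.9895^8·0.1446^0 = +0.918974
  k=1: (−1)^1·576.0000/(36)·0.9895^6·0.1446^2 = -0.313907
  k=2: (−1)^2·576.0000/(16)·0.9895^4·0.1446^4 = +0.015079
  k=3: (−1)^3·576.0000/(36)·0.9895^2·0.1446^6 = -0.000143
  k=4: (−1)^4·576.0000/(576)·0.9895^0·0.1446^8 = +0.000000
d^4_{0,0}(0.2902) = +0.918974 -0.313907 +0.015079 -0.000143 +0.000000 = +0.620003
|D^4_{0,0}|² = |d^4_{0,0}(β)|² = (+0.620003)² = 0.384404 (the z-rotation phases have unit modulus)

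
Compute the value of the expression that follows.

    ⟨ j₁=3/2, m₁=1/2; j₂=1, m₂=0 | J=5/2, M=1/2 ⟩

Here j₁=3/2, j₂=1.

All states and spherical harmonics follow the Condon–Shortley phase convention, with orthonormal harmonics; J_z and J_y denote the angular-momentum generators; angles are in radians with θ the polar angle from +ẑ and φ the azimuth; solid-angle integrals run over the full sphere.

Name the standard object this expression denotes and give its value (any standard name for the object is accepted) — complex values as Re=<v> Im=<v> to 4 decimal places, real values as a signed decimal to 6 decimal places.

Clebsch–Gordan coefficient, +√(3/5) ≈ +0.774597

This is a Clebsch–Gordan (vector-coupling) coefficient.
√[6·0!3!2!/6! · 2!1!1!1!3!2!] = √(12/5)
  +(−1)^0/∏(0,0,1,1,2,1)! = 1/2  (running 1/2)
⟨..|..⟩ = √(12/5)·(1/2) = +0.774597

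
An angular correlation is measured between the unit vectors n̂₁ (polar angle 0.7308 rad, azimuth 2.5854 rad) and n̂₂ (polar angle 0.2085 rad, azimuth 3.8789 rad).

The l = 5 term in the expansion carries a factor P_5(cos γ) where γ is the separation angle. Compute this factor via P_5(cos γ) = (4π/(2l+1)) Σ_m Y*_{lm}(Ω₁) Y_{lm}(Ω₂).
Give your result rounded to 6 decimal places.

-0.419672

Summing Y*_{l m}(θ₁,φ₁)·Y_{l m}(θ₂,φ₂) over m ∈ [−5, 5]; prefactor 4π/(2·5+1) = 1.142397:
  m=-5: Y*=(0.057532, 0.021697)  Y=(0.000151, -0.000091)  product (0.000011, -0.000002)
  m=-4: Y*=(-0.131964, -0.172165)  Y=(-0.002587, -0.000504)  product (0.000255, 0.000512)
  m=-3: Y*=(0.040075, 0.408535)  Y=(0.013973, 0.018723)  product (-0.007089, 0.006459)
  m=-2: Y*=(0.165072, -0.334511)  Y=(0.012768, -0.132337)  product (-0.042161, -0.026116)
  m=-1: Y*=(0.055596, -0.034562)  Y=(-0.335635, 0.304812)  product (-0.008125, 0.028546)
  m=+0: Y*=(-0.387043, -0.000000)  Y=(0.654042, 0.000000)  product (-0.253142, -0.000000)
  m=+1: Y*=(-0.055596, -0.034562)  Y=(0.335635, 0.304812)  product (-0.008125, -0.028546)
  m=+2: Y*=(0.165072, 0.334511)  Y=(0.012768, 0.132337)  product (-0.042161, 0.026116)
  m=+3: Y*=(-0.040075, 0.408535)  Y=(-0.013973, 0.018723)  product (-0.007089, -0.006459)
  m=+4: Y*=(-0.131964, 0.172165)  Y=(-0.002587, 0.000504)  product (0.000255, -0.000512)
  m=+5: Y*=(-0.057532, 0.021697)  Y=(-0.000151, -0.000091)  product (0.000011, 0.000002)
Accumulated sum (-0.367361, -0.000000); after 4π/(2l+1) scaling, (-0.419672, -0.000000) ⇒ P_5 = -0.419672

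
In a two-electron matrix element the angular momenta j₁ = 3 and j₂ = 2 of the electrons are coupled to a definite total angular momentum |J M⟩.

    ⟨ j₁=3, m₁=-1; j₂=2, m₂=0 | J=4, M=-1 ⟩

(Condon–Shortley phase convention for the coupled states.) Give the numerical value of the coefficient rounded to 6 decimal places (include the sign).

−√(3/28) ≈ -0.327327

j₁+j₂−J=1  J+j₁−j₂=5  J−j₁+j₂=3  j₁+j₂+J+1=10
(j₁±m₁, j₂±m₂, J±M) = (2,4,2,2,3,5)
P² = 1728/7
sum k=0..1:
  [0] +1/48 = 1/48
  [1] −1/24 = -1/24
S = -1/48
C² = P²·S² = 3/28 ; C = -0.327327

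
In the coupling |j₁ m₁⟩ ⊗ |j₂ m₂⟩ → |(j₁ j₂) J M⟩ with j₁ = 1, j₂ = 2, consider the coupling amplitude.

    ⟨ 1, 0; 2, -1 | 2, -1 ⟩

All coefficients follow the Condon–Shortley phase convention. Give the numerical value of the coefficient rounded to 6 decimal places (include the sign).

j₁+j₂−J=1  J+j₁−j₂=1  J−j₁+j₂=3  j₁+j₂+J+1=6
(j₁±m₁, j₂±m₂, J±M) = (1,1,1,3,1,3)
P² = 3/2
sum k=0..1:
  [0] +1/2 = 1/2
  [1] −1/6 = -1/6
S = 1/3
C² = P²·S² = 1/6 ; C = +0.408248

+0.408248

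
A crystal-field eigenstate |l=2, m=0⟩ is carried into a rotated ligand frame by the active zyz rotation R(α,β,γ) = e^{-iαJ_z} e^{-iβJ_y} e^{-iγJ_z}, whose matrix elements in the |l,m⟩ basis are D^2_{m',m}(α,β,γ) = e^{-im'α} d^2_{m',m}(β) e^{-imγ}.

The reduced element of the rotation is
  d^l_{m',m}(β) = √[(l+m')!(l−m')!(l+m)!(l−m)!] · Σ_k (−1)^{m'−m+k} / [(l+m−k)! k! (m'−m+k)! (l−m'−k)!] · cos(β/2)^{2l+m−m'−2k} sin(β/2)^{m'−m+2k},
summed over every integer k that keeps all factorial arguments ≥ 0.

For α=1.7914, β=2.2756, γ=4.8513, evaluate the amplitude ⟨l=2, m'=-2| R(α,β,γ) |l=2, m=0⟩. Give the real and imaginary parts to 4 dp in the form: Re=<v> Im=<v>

First d^2_{-2,0}(β=2.2756), then the phase factors e^{-i(-2)α} and e^{-i(0)γ}:
c=cos(2.275600/2)=0.419592, s=sin(2.275600/2)=0.907713; N=√[1·24·2·2]=9.797959
Admissible k: 2..2 (factorial args all ≥0)
  k=2: (−1)^0·9.7980/(4)·0.4196^2·0.9077^2 = +0.355327
d^2_{-2,0}(2.2756) = +0.355327
D = (-0.904237-0.427032i)·(+0.355327)·(+1.000000+0.000000i) = -0.321299-0.151736i

Re=-0.3213 Im=-0.1517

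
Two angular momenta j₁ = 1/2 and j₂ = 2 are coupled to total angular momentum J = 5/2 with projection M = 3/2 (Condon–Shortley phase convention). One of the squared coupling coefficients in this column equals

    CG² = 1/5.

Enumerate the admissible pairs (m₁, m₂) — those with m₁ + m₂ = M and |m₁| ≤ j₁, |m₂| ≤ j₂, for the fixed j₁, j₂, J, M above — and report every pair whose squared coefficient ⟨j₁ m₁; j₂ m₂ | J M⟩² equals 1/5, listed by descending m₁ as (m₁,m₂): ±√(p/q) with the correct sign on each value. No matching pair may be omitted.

Admissible pairs with m₁+m₂ = M = 3/2: (-1/2,2), (1/2,1)
  (m₁,m₂)=(1/2,1): CG² = 4/5, CG = +√(4/5)
  (m₁,m₂)=(-1/2,2): CG² = 1/5, CG = +√(1/5)   ← matches the target
Pairs with CG² = 1/5: (-1/2,2): +√(1/5)

(-1/2,2): +√(1/5)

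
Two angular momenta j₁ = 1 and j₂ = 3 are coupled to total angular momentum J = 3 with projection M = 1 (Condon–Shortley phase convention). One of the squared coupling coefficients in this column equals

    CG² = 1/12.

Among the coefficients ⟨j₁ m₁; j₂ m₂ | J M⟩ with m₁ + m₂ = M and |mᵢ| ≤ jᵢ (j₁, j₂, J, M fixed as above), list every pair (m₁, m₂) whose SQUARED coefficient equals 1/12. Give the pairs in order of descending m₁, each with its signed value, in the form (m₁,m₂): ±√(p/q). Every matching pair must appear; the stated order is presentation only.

(0,1): −√(1/12)

Admissible pairs with m₁+m₂ = M = 1: (-1,2), (0,1), (1,0)
  (m₁,m₂)=(1,0): CG² = 1/2, CG = +√(1/2)
  (m₁,m₂)=(0,1): CG² = 1/12, CG = −√(1/12)   ← matches the target
  (m₁,m₂)=(-1,2): CG² = 5/12, CG = −√(5/12)
Pairs with CG² = 1/12: (0,1): −√(1/12)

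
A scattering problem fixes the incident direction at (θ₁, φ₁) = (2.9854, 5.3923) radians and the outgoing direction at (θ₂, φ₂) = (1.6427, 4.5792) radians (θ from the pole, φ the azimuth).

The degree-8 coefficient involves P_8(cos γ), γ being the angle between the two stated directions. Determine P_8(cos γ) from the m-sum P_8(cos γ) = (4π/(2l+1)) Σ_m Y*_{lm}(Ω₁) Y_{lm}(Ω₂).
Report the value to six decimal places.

0.013921

Term-by-term m-sum for l=8 (normalisation 4π/17 = 0.739198):
  [-8]  conj(Y_{8,-8})(Ω₁) = (0.000000, -0.000000) ; Y_{8,-8}(Ω₂) = (0.244386, 0.441780) ; Δ = (0.000000, 0.000000)
  [-7]  conj(Y_{8,-7})(Ω₁) = (-0.000004, -0.000000) ; Y_{8,-7}(Ω₂) = (-0.116804, 0.086689) ; Δ = (0.000001, -0.000000)
  [-6]  conj(Y_{8,-6})(Ω₁) = (0.000043, 0.000059) ; Y_{8,-6}(Ω₂) = (0.238434, 0.245076) ; Δ = (-0.000004, 0.000025)
  [-5]  conj(Y_{8,-5})(Ω₁) = (0.000217, -0.000823) ; Y_{8,-5}(Ω₂) = (-0.104123, 0.132527) ; Δ = (0.000086, 0.000115)
  [-4]  conj(Y_{8,-4})(Ω₁) = (-0.006781, 0.003044) ; Y_{8,-4}(Ω₂) = (0.250205, 0.147527) ; Δ = (-0.002146, -0.000239)
  [-3]  conj(Y_{8,-3})(Ω₁) = (0.042777, 0.021672) ; Y_{8,-3}(Ω₂) = (-0.069443, 0.164446) ; Δ = (-0.006535, 0.005530)
  [-2]  conj(Y_{8,-2})(Ω₁) = (-0.045613, -0.212985) ; Y_{8,-2}(Ω₂) = (0.258014, 0.070402) ; Δ = (0.003226, -0.058164)
  [-1]  conj(Y_{8,-1})(Ω₁) = (-0.386487, 0.478021) ; Y_{8,-1}(Ω₂) = (-0.024241, 0.180925) ; Δ = (-0.077117, -0.081513)
  [+0]  conj(Y_{8,0})(Ω₁) = (0.705313, -0.000000) ; Y_{8,0}(Ω₂) = (0.260607, 0.000000) ; Δ = (0.183809, 0.000000)
  [+1]  conj(Y_{8,1})(Ω₁) = (0.386487, 0.478021) ; Y_{8,1}(Ω₂) = (0.024241, 0.180925) ; Δ = (-0.077117, 0.081513)
  [+2]  conj(Y_{8,2})(Ω₁) = (-0.045613, 0.212985) ; Y_{8,2}(Ω₂) = (0.258014, -0.070402) ; Δ = (0.003226, 0.058164)
  [+3]  conj(Y_{8,3})(Ω₁) = (-0.042777, 0.021672) ; Y_{8,3}(Ω₂) = (0.069443, 0.164446) ; Δ = (-0.006535, -0.005530)
  [+4]  conj(Y_{8,4})(Ω₁) = (-0.006781, -0.003044) ; Y_{8,4}(Ω₂) = (0.250205, -0.147527) ; Δ = (-0.002146, 0.000239)
  [+5]  conj(Y_{8,5})(Ω₁) = (-0.000217, -0.000823) ; Y_{8,5}(Ω₂) = (0.104123, 0.132527) ; Δ = (0.000086, -0.000115)
  [+6]  conj(Y_{8,6})(Ω₁) = (0.000043, -0.000059) ; Y_{8,6}(Ω₂) = (0.238434, -0.245076) ; Δ = (-0.000004, -0.000025)
  [+7]  conj(Y_{8,7})(Ω₁) = (0.000004, -0.000000) ; Y_{8,7}(Ω₂) = (0.116804, 0.086689) ; Δ = (0.000001, 0.000000)
  [+8]  conj(Y_{8,8})(Ω₁) = (0.000000, 0.000000) ; Y_{8,8}(Ω₂) = (0.244386, -0.441780) ; Δ = (0.000000, -0.000000)
Σ over m = (0.018832, -0.000000); ×(4π/17) → (0.013921, -0.000000). Real part: 0.013921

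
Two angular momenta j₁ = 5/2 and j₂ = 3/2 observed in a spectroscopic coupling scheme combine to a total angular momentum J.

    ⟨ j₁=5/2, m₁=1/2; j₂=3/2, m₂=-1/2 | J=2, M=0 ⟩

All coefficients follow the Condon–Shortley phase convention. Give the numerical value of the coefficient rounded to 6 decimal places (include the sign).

−√(1/14) = -0.267261

triangle: 2!×3!×1!/7! = 12/5040
(j±m)!: 3!×2!×1!×2!×2!×2! = 96
prefactor² = (2J+1)×Δ×N² = 8/7
  k=0: +1/(0!×2!×2!×1!×1!×0!) = 1/4
  k=1: −1/(1!×1!×1!×0!×2!×1!) = -1/2
Σ = -1/4  ⇒  CG² = 8/7×(-1/4)² = 1/14
CG = −√(1/14) = -0.267261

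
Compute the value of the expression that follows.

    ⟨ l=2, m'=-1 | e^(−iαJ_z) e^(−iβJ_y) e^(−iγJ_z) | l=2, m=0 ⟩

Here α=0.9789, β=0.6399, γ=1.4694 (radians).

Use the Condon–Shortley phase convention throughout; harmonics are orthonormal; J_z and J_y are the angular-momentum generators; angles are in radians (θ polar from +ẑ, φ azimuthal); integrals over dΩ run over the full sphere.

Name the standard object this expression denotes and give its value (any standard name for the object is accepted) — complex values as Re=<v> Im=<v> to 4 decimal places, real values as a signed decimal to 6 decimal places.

This is a Wigner D-matrix element — the rotation-matrix element ⟨l m'| R(α,β,γ) |l m⟩ in the angular-momentum basis.
First d^2_{-1,0}(β=0.6399), then the phase factors e^{-i(-1)α} and e^{-i(0)γ}:
c=cos(0.639900/2)=0.949251, s=sin(0.639900/2)=0.314519; N=√[1·6·2·2]=4.898979
k∈{1,2} keeps every argument non-negative
  k=1: (−1)^0·4.8990/(2)·0.9493^3·0.3145^1 = +0.658971
  k=2: (−1)^1·4.8990/(2)·0.9493^1·0.3145^3 = -0.072343
d^2_{-1,0}(0.6399) = +0.658971 -0.072343 = +0.586627
Attach z-rotation phases: D = e^{-i(-1)(0.9789)}·(+0.586627)·e^{-i(0)(1.4694)} = +0.327300+0.486833i

Wigner D-matrix element, Re=0.3273 Im=0.4868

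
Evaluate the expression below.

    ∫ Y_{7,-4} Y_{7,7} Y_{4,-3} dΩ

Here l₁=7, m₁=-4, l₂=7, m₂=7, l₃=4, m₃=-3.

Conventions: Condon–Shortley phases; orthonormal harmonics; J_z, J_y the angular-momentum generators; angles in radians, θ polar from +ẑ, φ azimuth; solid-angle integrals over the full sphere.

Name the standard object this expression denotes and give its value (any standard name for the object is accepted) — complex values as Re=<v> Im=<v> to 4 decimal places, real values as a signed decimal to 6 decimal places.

Gaunt coefficient, +0.102369

This is a Gaunt coefficient — the integral of a triple product of spherical harmonics over the sphere.
Rules hold: Σm=0, L=18 even, 0≤4≤14.
N = 15·15·9 = 2025
Δ = 10!·4!·4!/19! = 1/58198140
Racah Σ t=3..7: t=3:−1/17418240 t=4:+1/622080 t=5:−1/230400 t=6:+1/622080 t=7:−1/17418240 = -1/806400
⇒ 3j(7 7 4; 0 0 0)² = 2268/230945, sgn -1
Racah Σ t=10..10: t=10:+1/522547200 = 1/522547200
⇒ 3j(7 7 4; -4 7 -3)² = 77/11628, sgn -1
4πI² = N·(3j₀)²·(3jₘ)² = 178605/1356277
I = +1·√(0.131688/4π) = 0.10236881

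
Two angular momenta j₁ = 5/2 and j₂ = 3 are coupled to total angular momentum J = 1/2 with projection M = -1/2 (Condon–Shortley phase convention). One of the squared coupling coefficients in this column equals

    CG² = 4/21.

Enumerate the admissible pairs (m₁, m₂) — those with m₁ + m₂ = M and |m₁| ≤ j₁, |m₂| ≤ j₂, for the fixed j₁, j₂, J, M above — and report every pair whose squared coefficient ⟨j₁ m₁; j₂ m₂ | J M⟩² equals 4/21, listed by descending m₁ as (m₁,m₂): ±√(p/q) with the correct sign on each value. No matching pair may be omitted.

Admissible pairs with m₁+m₂ = M = -1/2: (-5/2,2), (-3/2,1), (-1/2,0), (1/2,-1), (3/2,-2), (5/2,-3)
  (m₁,m₂)=(5/2,-3): CG² = 2/7, CG = +√(2/7)
  (m₁,m₂)=(3/2,-2): CG² = 5/21, CG = −√(5/21)
  (m₁,m₂)=(1/2,-1): CG² = 4/21, CG = +√(4/21)   ← matches the target
  (m₁,m₂)=(-1/2,0): CG² = 1/7, CG = −√(1/7)
  (m₁,m₂)=(-3/2,1): CG² = 2/21, CG = +√(2/21)
  (m₁,m₂)=(-5/2,2): CG² = 1/21, CG = −√(1/21)
Pairs with CG² = 4/21: (1/2,-1): +√(4/21)

(1/2,-1): +√(4/21)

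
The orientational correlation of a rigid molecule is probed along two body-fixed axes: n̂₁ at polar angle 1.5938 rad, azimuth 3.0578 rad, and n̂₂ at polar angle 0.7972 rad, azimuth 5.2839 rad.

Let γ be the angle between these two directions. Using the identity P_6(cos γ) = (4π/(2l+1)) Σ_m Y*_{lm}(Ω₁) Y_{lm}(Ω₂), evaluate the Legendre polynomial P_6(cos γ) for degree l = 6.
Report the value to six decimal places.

Summing Y*_{l m}(θ₁,φ₁)·Y_{l m}(θ₂,φ₂) over m ∈ [−6, 6]; prefactor 4π/(2·6+1) = 0.966644:
  m=-6: Y*=+0.422635-0.232401i  Y=+0.062105-0.018362i  product +0.021980-0.022194i
  m=-5: Y*=+0.035117-0.015638i  Y=+0.061402-0.210332i  product -0.001133-0.008346i
  m=-4: Y*=-0.334613+0.116550i  Y=-0.267842-0.308327i  product +0.125559+0.071953i
  m=-3: Y*=-0.043417+0.011150i  Y=-0.390907+0.056578i  product +0.016341-0.006815i
  m=-2: Y*=+0.317909-0.053781i  Y=-0.005365+0.011767i  product -0.001073+0.004029i
  m=-1: Y*=+0.047052-0.003952i  Y=-0.198361-0.308444i  product -0.010552-0.013729i
  m=+0: Y*=-0.314320-0.000000i  Y=-0.123154+0.000000i  product +0.038710+0.000000i
  m=+1: Y*=-0.047052-0.003952i  Y=+0.198361-0.308444i  product -0.010552+0.013729i
  m=+2: Y*=+0.317909+0.053781i  Y=-0.005365-0.011767i  product -0.001073-0.004029i
  m=+3: Y*=+0.043417+0.011150i  Y=+0.390907+0.056578i  product +0.016341+0.006815i
  m=+4: Y*=-0.334613-0.116550i  Y=-0.267842+0.308327i  product +0.125559-0.071953i
  m=+5: Y*=-0.035117-0.015638i  Y=-0.061402-0.210332i  product -0.001133+0.008346i
  m=+6: Y*=+0.422635+0.232401i  Y=+0.062105+0.018362i  product +0.021980+0.022194i
Total Σ_m = +0.340955+0.000000i. Multiply by 0.966644: +0.329582+0.000000i. P_6(cos γ) = 0.329582

0.329582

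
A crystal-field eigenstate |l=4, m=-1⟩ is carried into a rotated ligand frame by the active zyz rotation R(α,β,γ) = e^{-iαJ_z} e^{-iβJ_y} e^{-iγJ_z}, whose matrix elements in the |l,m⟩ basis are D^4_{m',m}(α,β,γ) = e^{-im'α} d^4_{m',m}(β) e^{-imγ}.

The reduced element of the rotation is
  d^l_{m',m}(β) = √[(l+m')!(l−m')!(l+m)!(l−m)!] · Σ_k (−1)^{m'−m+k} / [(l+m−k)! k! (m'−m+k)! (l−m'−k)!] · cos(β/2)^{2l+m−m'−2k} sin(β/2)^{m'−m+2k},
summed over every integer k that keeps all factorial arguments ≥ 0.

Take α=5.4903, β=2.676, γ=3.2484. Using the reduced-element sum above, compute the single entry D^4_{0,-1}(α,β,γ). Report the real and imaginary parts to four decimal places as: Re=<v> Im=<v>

Split into d^4_{0,-1}(β=2.6760) × two z-phases.
With c≡cos(β/2)=0.230699 and s≡sin(β/2)=0.973025, N=[24·24·6·120]^{1/2}=643.987578
k: max(0,(-1)−(0))=0 … min(4+(-1),4−(0))=3
  k=0: (−1)^1·643.9876/(144)·0.2307^7·0.9730^1 = -0.000151
  k=1: (−1)^2·643.9876/(24)·0.2307^5·0.9730^3 = +0.016154
  k=2: (−1)^3·643.9876/(24)·0.2307^3·0.9730^5 = -0.287359
  k=3: (−1)^4·643.9876/(144)·0.2307^1·0.9730^7 = +0.851980
d^4_{0,-1}(2.6760) = -0.000151 +0.016154 -0.287359 +0.851980 = +0.580623
Attach z-rotation phases: D = e^{-i(0)(5.4903)}·(+0.580623)·e^{-i(-1)(3.2484)} = -0.577315-0.061897i

Re=-0.5773 Im=-0.0619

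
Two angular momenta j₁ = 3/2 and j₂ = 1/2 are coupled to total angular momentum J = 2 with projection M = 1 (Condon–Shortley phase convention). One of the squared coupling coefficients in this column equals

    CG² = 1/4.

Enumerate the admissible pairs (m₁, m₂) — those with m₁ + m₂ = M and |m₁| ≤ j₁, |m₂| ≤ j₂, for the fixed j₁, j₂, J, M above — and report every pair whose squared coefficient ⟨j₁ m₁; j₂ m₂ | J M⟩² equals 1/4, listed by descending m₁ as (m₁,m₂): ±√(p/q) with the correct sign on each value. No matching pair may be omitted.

Admissible pairs with m₁+m₂ = M = 1: (1/2,1/2), (3/2,-1/2)
  (m₁,m₂)=(3/2,-1/2): CG² = 1/4, CG = +√(1/4)   ← matches the target
  (m₁,m₂)=(1/2,1/2): CG² = 3/4, CG = +√(3/4)
Pairs with CG² = 1/4: (3/2,-1/2): +√(1/4)

(3/2,-1/2): +√(1/4)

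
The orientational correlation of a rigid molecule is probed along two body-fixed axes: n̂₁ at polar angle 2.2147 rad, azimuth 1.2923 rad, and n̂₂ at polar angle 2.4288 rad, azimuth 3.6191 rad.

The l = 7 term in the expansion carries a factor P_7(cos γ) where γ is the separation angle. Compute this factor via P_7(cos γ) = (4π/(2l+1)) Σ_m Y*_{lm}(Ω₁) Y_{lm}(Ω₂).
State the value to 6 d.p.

Summing Y*_{l m}(θ₁,φ₁)·Y_{l m}(θ₂,φ₂) over m ∈ [−7, 7]; prefactor 4π/(2·7+1) = 0.837758:
  term(m=-7) = -0.00224 + 0.00147j   from Y*(Ω₁)=-0.09723 + 0.03869j, Y(Ω₂)=0.02506 - 0.00510j
  term(m=-6) = 0.00571 - 0.03203j   from Y*(Ω₁)=-0.02939 - 0.29243j, Y(Ω₂)=0.10650 + 0.03023j
  term(m=-5) = 0.07451 + 0.10041j   from Y*(Ω₁)=0.43539 + 0.07847j, Y(Ω₂)=0.20602 + 0.19349j
  term(m=-4) = -0.13598 - 0.01606j   from Y*(Ω₁)=-0.13396 + 0.27256j, Y(Ω₂)=0.15003 + 0.42518j
  term(m=-3) = -0.03585 + 0.03003j   from Y*(Ω₁)=0.09288 + 0.08401j, Y(Ω₂)=-0.05147 + 0.36986j
  term(m=-2) = -0.00121 + 0.02053j   from Y*(Ω₁)=-0.30954 + 0.19277j, Y(Ω₂)=0.03257 - 0.04603j
  term(m=-1) = -0.00772 - 0.00818j   from Y*(Ω₁)=-0.00783 - 0.02739j, Y(Ω₂)=0.35067 - 0.18145j
  term(m=+0) = -0.02351 + 0.00000j   from Y*(Ω₁)=-0.35237 + 0.00000j, Y(Ω₂)=0.06671 + 0.00000j
  term(m=+1) = -0.00772 + 0.00818j   from Y*(Ω₁)=0.00783 - 0.02739j, Y(Ω₂)=-0.35067 - 0.18145j
  term(m=+2) = -0.00121 - 0.02053j   from Y*(Ω₁)=-0.30954 - 0.19277j, Y(Ω₂)=0.03257 + 0.04603j
  term(m=+3) = -0.03585 - 0.03003j   from Y*(Ω₁)=-0.09288 + 0.08401j, Y(Ω₂)=0.05147 + 0.36986j
  term(m=+4) = -0.13598 + 0.01606j   from Y*(Ω₁)=-0.13396 - 0.27256j, Y(Ω₂)=0.15003 - 0.42518j
  term(m=+5) = 0.07451 - 0.10041j   from Y*(Ω₁)=-0.43539 + 0.07847j, Y(Ω₂)=-0.20602 + 0.19349j
  term(m=+6) = 0.00571 + 0.03203j   from Y*(Ω₁)=-0.02939 + 0.29243j, Y(Ω₂)=0.10650 - 0.03023j
  term(m=+7) = -0.00224 - 0.00147j   from Y*(Ω₁)=0.09723 + 0.03869j, Y(Ω₂)=-0.02506 - 0.00510j
Σ over m = -0.22906 - 0.00000j; ×(4π/15) → -0.19190 - 0.00000j. Real part: -0.191897

-0.191897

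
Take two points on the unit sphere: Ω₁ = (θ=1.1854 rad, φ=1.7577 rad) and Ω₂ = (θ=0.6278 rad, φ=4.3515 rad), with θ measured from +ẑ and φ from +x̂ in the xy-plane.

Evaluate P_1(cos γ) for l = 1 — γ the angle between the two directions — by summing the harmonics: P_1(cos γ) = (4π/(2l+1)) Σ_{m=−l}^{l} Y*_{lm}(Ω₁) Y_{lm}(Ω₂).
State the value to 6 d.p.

Summing Y*_{l m}(θ₁,φ₁)·Y_{l m}(θ₂,φ₂) over m ∈ [−1, 1]; prefactor 4π/(2·1+1) = 4.188790:
  [-1]  conj(Y_{1,-1})(Ω₁) = (-0.059490, 0.314576) ; Y_{1,-1}(Ω₂) = (-0.071656, 0.189859) ; Δ = (-0.055462, -0.033836)
  [+0]  conj(Y_{1,0})(Ω₁) = (0.183679, -0.000000) ; Y_{1,0}(Ω₂) = (0.395437, 0.000000) ; Δ = (0.072633, 0.000000)
  [+1]  conj(Y_{1,1})(Ω₁) = (0.059490, 0.314576) ; Y_{1,1}(Ω₂) = (0.071656, 0.189859) ; Δ = (-0.055462, 0.033836)
Σ over m = (-0.038292, 0.000000); ×(4π/3) → (-0.160395, 0.000000). Real part: -0.160395

-0.160395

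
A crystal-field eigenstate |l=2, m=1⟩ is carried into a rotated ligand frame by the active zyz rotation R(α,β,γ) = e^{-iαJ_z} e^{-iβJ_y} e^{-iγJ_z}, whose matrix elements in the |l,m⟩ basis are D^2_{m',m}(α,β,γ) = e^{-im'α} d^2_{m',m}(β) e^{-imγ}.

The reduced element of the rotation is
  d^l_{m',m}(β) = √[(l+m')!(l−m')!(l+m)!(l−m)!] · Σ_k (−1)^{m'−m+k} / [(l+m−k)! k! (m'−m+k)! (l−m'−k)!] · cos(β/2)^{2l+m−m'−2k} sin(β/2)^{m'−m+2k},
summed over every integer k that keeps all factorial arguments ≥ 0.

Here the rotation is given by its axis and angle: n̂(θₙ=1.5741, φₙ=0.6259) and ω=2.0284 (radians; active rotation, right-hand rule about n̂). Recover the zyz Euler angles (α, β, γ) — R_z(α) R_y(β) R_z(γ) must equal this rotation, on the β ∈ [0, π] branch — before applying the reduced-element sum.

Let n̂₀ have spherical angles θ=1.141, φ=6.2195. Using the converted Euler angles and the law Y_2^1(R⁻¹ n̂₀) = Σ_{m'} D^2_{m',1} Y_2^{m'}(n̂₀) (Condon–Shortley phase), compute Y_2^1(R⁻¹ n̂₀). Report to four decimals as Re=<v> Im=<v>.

Re=-0.0508 Im=-0.2362

Axis–angle → zyz. n̂ = (sinθₙcosφₙ, sinθₙsinφₙ, cosθₙ) = (+0.810432, +0.585824, -0.003304), ω = 2.0284.
R = I cosω + sinω [n̂]ₓ + (1−cosω) n̂n̂ᵀ gives
  R = [+0.505174, +0.687487, +0.521690; +0.681560, +0.053011, -0.729840; -0.529411, +0.724259, -0.441784]
β = atan2(√(R₁₃²+R₂₃²), R₃₃) = 2.028382; α = atan2(R₂₃, R₁₃) mod 2π = 5.332980; γ = atan2(R₃₂, −R₃₁) mod 2π = 0.939587
Need the full column D^2_{m',1} for m'=−2..2 at α=5.3330, β=2.0284, γ=0.9396.
cos(β/2)=0.528307, sin(β/2)=0.849054
d^2_{-2,1}: single k=3 term ⇒ +0.646728;  D = -0.617537-0.192106i
d^2_{-1,1}: k∈[2..3] ⇒ +0.603620 -0.519685 = +0.083935;  D = -0.026323-0.079701i
d^2_{0,1}: k∈[1..2] ⇒ +0.306669 -0.792076 = -0.485408;  D = -0.286450+0.391877i
d^2_{1,1}: k∈[0..1] ⇒ +0.077901 -0.603620 = -0.525719;  D = -0.525689-0.005582i
d^2_{2,1}: single k=0 term ⇒ -0.250394;  D = -0.143437-0.205239i
Y_2^{m'}(θ=1.141,φ=6.2195) and Σ D·Y over m':
  (-0.6175-0.1921i)·(+0.3166+0.0405i)  (-0.0263-0.0797i)·(+0.2920+0.0186i)  (-0.2864+0.3919i)·(-0.1511+0.0000i)  (-0.5257-0.0056i)·(-0.2920+0.0186i)  (-0.1434-0.2052i)·(+0.3166-0.0405i)
Y_2^1(R⁻¹ n̂) = -0.050764-0.236174i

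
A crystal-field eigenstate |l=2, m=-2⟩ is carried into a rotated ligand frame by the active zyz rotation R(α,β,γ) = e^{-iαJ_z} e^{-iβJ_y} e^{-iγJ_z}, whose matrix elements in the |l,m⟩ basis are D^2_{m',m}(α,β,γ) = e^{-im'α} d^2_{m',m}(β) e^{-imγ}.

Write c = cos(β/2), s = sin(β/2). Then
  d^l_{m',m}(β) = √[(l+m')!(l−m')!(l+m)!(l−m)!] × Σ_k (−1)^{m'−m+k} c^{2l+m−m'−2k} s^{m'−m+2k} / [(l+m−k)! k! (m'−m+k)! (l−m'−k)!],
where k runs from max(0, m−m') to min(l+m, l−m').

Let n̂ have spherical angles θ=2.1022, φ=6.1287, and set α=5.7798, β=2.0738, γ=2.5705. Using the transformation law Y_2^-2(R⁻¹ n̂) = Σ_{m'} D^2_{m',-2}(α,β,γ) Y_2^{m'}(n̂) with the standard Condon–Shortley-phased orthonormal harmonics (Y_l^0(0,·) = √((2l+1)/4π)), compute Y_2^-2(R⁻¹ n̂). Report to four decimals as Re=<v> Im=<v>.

Need the full column D^2_{m',-2} for m'=−2..2 at α=5.7798, β=2.0738, γ=2.5705.
cos(β/2)=0.508891, sin(β/2)=0.860831
d^2_{-2,-2}: single k=0 term ⇒ +0.067066;  D = -0.036650-0.056165i
d^2_{-1,-2}: single k=0 term ⇒ -0.226894;  D = +0.016950+0.226260i
d^2_{0,-2}: single k=0 term ⇒ +0.470069;  D = +0.195364-0.427548i
d^2_{1,-2}: single k=0 term ⇒ -0.649245;  D = -0.521221+0.387101i
d^2_{2,-2}: single k=0 term ⇒ +0.549125;  D = +0.544098-0.074133i
Y_2^{m'}(θ=2.1022,φ=6.1287) and Σ D·Y over m':
  (-0.0367-0.0562i)·(+0.2735+0.0873i)  (+0.0170+0.2263i)·(-0.3335-0.0519i)  (+0.1954-0.4275i)·(-0.0724+0.0000i)  (-0.5212+0.3871i)·(+0.3335-0.0519i)  (+0.5441-0.0741i)·(+0.2735-0.0873i)
Y_2^-2(R⁻¹ n̂) = -0.024552+0.024457i

Re=-0.0246 Im=0.0245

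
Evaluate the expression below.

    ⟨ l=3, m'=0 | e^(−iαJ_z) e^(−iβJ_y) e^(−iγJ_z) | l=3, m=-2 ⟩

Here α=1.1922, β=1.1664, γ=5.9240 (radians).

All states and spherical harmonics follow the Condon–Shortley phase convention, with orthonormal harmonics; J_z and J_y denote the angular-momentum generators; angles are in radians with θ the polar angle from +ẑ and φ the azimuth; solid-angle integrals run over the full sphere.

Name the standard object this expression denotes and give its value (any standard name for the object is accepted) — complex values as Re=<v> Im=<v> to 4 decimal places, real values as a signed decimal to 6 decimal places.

This is a Wigner D-matrix element — the rotation-matrix element ⟨l m'| R(α,β,γ) |l m⟩ in the angular-momentum basis.
First d^3_{0,-2}(β=1.1664), then the phase factors e^{-i(0)α} and e^{-i(-2)γ}:
Half-angle: c=0.834705, s=0.550698. N=√(6·6·1·120)=65.726707
k∈{0,1} keeps every argument non-negative
  k=0: (−1)^2·65.7267/(12)·0.8347^4·0.5507^2 = +0.806341
  k=1: (−1)^3·65.7267/(12)·0.8347^2·0.5507^4 = -0.350978
d^3_{0,-2}(1.1664) = +0.806341 -0.350978 = +0.455363
Attach z-rotation phases: D = e^{-i(0)(1.1922)}·(+0.455363)·e^{-i(-2)(5.9240)} = +0.342833-0.299701i

Wigner D-matrix element, Re=0.3428 Im=-0.2997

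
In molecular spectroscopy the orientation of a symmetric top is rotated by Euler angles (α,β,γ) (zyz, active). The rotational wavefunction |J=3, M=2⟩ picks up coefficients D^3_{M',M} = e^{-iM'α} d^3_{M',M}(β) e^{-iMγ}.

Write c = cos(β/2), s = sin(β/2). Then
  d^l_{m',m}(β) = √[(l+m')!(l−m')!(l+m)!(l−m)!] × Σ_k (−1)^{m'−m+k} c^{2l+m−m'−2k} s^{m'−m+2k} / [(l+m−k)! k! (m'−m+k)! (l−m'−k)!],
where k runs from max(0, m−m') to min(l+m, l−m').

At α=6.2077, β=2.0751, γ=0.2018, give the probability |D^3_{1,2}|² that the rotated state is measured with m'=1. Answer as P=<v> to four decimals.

P=0.1919

First d^3_{1,2}(β=2.0751), then the phase factors e^{-i(1)α} and e^{-i(2)γ}:
c=cos(2.075100/2)=0.508332, s=sin(2.075100/2)=0.861161; N=√[24·2·120·1]=75.894664
k: max(0,(2)−(1))=1 … min(3+(2),3−(1))=2
  k=1: (−1)^0·75.8947/(24)·0.5083^5·0.8612^1 = +0.092432
  k=2: (−1)^1·75.8947/(12)·0.5083^3·0.8612^3 = -0.530548
d^3_{1,2}(2.0751) = +0.092432 -0.530548 = -0.438117
|D^3_{1,2}|² = |d^3_{1,2}(β)|² = (-0.438117)² = 0.191946 (the z-rotation phases have unit modulus)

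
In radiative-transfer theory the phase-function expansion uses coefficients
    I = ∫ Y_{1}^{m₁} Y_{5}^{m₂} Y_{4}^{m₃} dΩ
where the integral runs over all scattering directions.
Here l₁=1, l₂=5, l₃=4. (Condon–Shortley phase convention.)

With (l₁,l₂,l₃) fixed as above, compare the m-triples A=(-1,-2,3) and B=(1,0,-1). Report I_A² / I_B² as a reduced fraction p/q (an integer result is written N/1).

3/10

Shared (l₁,l₂,l₃)=(1,5,4): N and (l;000)² cancel in I_A²/I_B².
A: Δ = 2!·0!·8!/11! = 1/495; Racah Σ t=2..2: t=2:+1/10080 = 1/10080; ⇒ 3j(1 5 4; -1 -2 3)² = 1/165, sgn -1
B: Δ = 2!·0!·8!/11! = 1/495; Racah Σ t=0..0: t=0:+1/1440 = 1/1440; ⇒ 3j(1 5 4; 1 0 -1)² = 2/99, sgn -1
I_A²/I_B² = (1/165)/(2/99) = 3/10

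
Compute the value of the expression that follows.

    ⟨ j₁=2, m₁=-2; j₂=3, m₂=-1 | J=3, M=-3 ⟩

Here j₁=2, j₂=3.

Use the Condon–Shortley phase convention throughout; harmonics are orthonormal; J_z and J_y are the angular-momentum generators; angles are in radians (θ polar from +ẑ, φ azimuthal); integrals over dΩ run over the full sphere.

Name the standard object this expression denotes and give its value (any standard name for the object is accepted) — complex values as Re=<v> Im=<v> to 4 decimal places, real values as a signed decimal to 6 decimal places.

Clebsch–Gordan coefficient, +√(1/6) ≈ +0.408248

This is a Clebsch–Gordan (vector-coupling) coefficient.
triangle: 2!×2!×4!/9! = 96/362880
(j±m)!: 0!×4!×2!×4!×0!×6! = 829440
prefactor² = (2J+1)×Δ×N² = 1536
  k=2: +1/(2!×0!×2!×0!×0!×4!) = 1/96
Σ = 1/96  ⇒  CG² = 1536×(1/96)² = 1/6
CG = +√(1/6) = +0.408248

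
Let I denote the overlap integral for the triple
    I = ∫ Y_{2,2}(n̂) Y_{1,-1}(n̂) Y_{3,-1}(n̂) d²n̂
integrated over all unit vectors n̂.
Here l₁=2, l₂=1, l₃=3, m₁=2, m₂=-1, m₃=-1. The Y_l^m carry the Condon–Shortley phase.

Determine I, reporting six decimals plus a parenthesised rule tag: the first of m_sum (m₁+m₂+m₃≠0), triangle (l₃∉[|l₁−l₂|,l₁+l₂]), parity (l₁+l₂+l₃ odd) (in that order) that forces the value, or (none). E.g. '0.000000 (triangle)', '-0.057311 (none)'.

Checks pass: Σm=0; 6 even; l₃=3∈[1,3].
(2·2+1)(2·1+1)(2·3+1) = 105
Δ: 0! 4! 2! / 7! → 1/105
sum: t=0:+1/4 = 1/4
3j²(2 1 3; 0 0 0) = Δ·Π!·Σ² = 3/35  (sign -1)
sum: t=0:+1/48 = 1/48
3j²(2 1 3; 2 -1 -1) = Δ·Π!·Σ² = 1/105  (sign +1)
combine: 4πI² = 105·3/35·1/105 = 3/35
take √, sign -1: I = -0.08258890
No selection rule forces the value: the integral is nonzero (none).

-0.082589 (none)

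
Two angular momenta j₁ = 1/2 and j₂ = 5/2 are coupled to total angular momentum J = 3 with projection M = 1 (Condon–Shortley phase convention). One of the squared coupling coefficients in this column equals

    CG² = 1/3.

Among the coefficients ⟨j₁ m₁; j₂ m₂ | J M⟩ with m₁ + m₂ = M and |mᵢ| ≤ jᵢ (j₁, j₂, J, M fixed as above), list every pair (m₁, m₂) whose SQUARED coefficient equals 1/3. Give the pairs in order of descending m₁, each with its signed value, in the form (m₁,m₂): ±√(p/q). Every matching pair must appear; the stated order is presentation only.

Admissible pairs with m₁+m₂ = M = 1: (-1/2,3/2), (1/2,1/2)
  (m₁,m₂)=(1/2,1/2): CG² = 2/3, CG = +√(2/3)
  (m₁,m₂)=(-1/2,3/2): CG² = 1/3, CG = +√(1/3)   ← matches the target
Pairs with CG² = 1/3: (-1/2,3/2): +√(1/3)

(-1/2,3/2): +√(1/3)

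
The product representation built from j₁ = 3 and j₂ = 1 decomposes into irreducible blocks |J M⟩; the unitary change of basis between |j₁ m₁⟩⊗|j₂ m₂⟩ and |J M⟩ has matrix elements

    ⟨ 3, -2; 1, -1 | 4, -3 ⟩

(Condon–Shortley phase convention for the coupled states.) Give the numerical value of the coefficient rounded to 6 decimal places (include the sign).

+√(3/4) ≈ +0.866025

j₁+j₂−J=0  J+j₁−j₂=6  J−j₁+j₂=2  j₁+j₂+J+1=9
(j₁±m₁, j₂±m₂, J±M) = (1,5,0,2,1,7)
P² = 43200
sum k=0..0:
  [0] +1/240 = 1/240
S = 1/240
C² = P²·S² = 3/4 ; C = +0.866025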